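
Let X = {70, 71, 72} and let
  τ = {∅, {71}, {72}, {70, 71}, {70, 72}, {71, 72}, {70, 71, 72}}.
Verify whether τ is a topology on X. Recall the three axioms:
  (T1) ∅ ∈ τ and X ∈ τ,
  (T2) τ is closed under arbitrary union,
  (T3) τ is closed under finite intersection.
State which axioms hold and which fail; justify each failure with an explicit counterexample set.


τ is NOT a topology on X.

Axiom (T1): ∅ ∈ τ? Yes; X ∈ τ? Yes.
Axiom (T2/T3): check pairwise unions and intersections of members of τ.
Counterexample for (T3): {70, 71} ∩ {70, 72} = {70} ∉ τ. Therefore τ is NOT a topology.


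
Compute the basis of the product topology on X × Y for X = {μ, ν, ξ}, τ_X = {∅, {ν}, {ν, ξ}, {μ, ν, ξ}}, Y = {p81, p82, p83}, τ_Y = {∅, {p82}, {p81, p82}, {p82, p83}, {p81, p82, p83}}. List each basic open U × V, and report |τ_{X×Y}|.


Basis B = {∅ × ∅, {ν} × {p82}, {ν} × {p81, p82}, {ν} × {p82, p83}, {ν, ξ} × {p82}, {μ, ν, ξ} × {p82}, {ν} × {p81, p82, p83}, {ν, ξ} × {p81, p82}, {ν, ξ} × {p82, p83}, {μ, ν, ξ} × {p81, p82}, {μ, ν, ξ} × {p82, p83}, {ν, ξ} × {p81, p82, p83}, {μ, ν, ξ} × {p81, p82, p83}}; |τ_{X×Y}| = 30.

Enumerate products U × V with U ∈ τ_X, V ∈ τ_Y (deduplicated):
  ∅ × ∅ = {} (∅)
  {ν} × {p82} = {(ν,p82)}
  {ν} × {p81, p82} = {(ν,p81), (ν,p82)}
  {ν} × {p82, p83} = {(ν,p82), (ν,p83)}
  {ν, ξ} × {p82} = {(ν,p82), (ξ,p82)}
  {μ, ν, ξ} × {p82} = {(μ,p82), (ν,p82), (ξ,p82)}
  {ν} × {p81, p82, p83} = {(ν,p81), (ν,p82), (ν,p83)}
  {ν, ξ} × {p81, p82} = {(ν,p81), (ν,p82), (ξ,p81), (ξ,p82)}
  {ν, ξ} × {p82, p83} = {(ν,p82), (ν,p83), (ξ,p82), (ξ,p83)}
  {μ, ν, ξ} × {p81, p82} = {(μ,p81), (μ,p82), (ν,p81), (ν,p82), (ξ,p81), (ξ,p82)}
  {μ, ν, ξ} × {p82, p83} = {(μ,p82), (μ,p83), (ν,p82), (ν,p83), (ξ,p82), (ξ,p83)}
  {ν, ξ} × {p81, p82, p83} = {(ν,p81), (ν,p82), (ν,p83), (ξ,p81), (ξ,p82), (ξ,p83)}
  {μ, ν, ξ} × {p81, p82, p83} = {(μ,p81), (μ,p82), (μ,p83), (ν,p81), (ν,p82), (ν,p83), (ξ,p81), (ξ,p82), (ξ,p83)}
These 13 distinct sets form the basis B.
Close under arbitrary unions to get τ_{X×Y}; counting gives |τ_{X×Y}| = 30.


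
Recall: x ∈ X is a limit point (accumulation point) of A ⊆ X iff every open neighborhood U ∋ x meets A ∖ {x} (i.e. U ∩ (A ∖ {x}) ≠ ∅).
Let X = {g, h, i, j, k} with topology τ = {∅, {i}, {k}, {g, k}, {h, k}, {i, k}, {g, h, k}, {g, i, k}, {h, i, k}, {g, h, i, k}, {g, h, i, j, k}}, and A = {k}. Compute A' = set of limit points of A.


A' = {g, h, j}

For each x ∈ X, list the open sets U ∈ τ with x ∈ U, then check whether U ∩ (A ∖ {x}) ≠ ∅ for every such U.
  x = g: opens ∋ x are {g, k}, {g, h, k}, {g, i, k}, {g, h, i, k}, {g, h, i, j, k}; each meets A ∖ {g}, so x IS a limit point.
  x = h: opens ∋ x are {h, k}, {g, h, k}, {h, i, k}, {g, h, i, k}, {g, h, i, j, k}; each meets A ∖ {h}, so x IS a limit point.
  x = i: open {i} ∋ x has {i} ∩ (A ∖ {i}) = ∅, so x is NOT a limit point.
  x = j: opens ∋ x are {g, h, i, j, k}; each meets A ∖ {j}, so x IS a limit point.
  x = k: open {k} ∋ x has {k} ∩ (A ∖ {k}) = ∅, so x is NOT a limit point.
Collecting: A' = {g, h, j}.


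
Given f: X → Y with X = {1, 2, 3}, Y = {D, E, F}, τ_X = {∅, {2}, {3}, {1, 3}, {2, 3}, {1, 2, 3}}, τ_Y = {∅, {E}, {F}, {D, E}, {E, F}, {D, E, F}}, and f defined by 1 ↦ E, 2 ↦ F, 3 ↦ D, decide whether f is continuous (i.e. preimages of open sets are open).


f is NOT continuous.

Compute f^{-1}(U) for each U ∈ τ_Y:
  U = ∅: f^{-1}(U) = ∅ ∈ τ_X ✓.
  U = {E}: f^{-1}(U) = {1} ∉ τ_X ✗.
  U = {F}: f^{-1}(U) = {2} ∈ τ_X ✓.
  U = {D, E}: f^{-1}(U) = {1, 3} ∈ τ_X ✓.
  U = {E, F}: f^{-1}(U) = {1, 2} ∉ τ_X ✗.
  U = {D, E, F}: f^{-1}(U) = {1, 2, 3} ∈ τ_X ✓.
Found U = {E} with f^{-1}(U) = {1} not in τ_X. Therefore f is NOT continuous.


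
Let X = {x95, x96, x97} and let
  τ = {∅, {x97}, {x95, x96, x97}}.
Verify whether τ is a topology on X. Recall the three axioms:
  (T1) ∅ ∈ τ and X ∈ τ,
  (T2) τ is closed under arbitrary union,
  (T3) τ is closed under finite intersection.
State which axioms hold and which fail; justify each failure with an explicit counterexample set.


τ IS a topology on X.

Axiom (T1): ∅ ∈ τ? Yes; X ∈ τ? Yes.
Axiom (T2/T3): check pairwise unions and intersections of members of τ.
All pairwise intersections and unions checked — each lies in τ. Therefore τ satisfies (T1), (T2), (T3): it IS a topology on X.


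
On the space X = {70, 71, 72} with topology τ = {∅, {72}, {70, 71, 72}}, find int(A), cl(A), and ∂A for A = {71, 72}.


int(A) = {72}, cl(A) = {70, 71, 72}, ∂A = {70, 71}.

Closed sets in (X, τ) are complements of opens:
  closed(X, τ) = {∅, {70, 71}, {70, 71, 72}}.
int(A) = ⋃ {U ∈ τ : U ⊆ A}. Opens contained in A: ∅, {72}.
Taking the union of these: int(A) = {72}.
cl(A) = ⋂ {C closed : A ⊆ C}. Closed sets containing A: {70, 71, 72}.
Intersecting these: cl(A) = {70, 71, 72}.
∂A = cl(A) ∖ int(A) = {70, 71, 72} ∖ {72} = {70, 71}.


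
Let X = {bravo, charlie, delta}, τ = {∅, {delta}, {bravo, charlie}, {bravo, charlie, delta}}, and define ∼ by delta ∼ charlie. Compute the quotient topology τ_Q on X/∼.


X/∼ = {[bravo], [charlie=delta]}; |τ_Q| = 2.

Equivalence classes: [bravo], [charlie=delta].
Quotient map π: X → X/∼ sends bravo ↦ [bravo], charlie ↦ [charlie=delta], delta ↦ [charlie=delta].
For each subset V ⊆ X/∼, compute π^{-1}(V) ⊆ X and check whether π^{-1}(V) ∈ τ. V is open in τ_Q iff π^{-1}(V) ∈ τ.
  V = {}: π^{-1}(V) = ∅ ∈ τ ✓.
  V = {[bravo]}: π^{-1}(V) = {bravo} ∉ τ ✗.
  V = {[charlie=delta]}: π^{-1}(V) = {charlie, delta} ∉ τ ✗.
  V = {[bravo], [charlie=delta]}: π^{-1}(V) = {bravo, charlie, delta} ∈ τ ✓.
Open sets in the quotient: τ_Q = {{}, {[bravo], [charlie=delta]}} (2 elements).


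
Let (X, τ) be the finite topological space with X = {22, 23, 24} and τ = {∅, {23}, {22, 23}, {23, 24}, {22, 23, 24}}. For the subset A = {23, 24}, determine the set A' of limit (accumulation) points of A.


A' = {22, 24}

For each x ∈ X, list the open sets U ∈ τ with x ∈ U, then check whether U ∩ (A ∖ {x}) ≠ ∅ for every such U.
  x = 22: opens ∋ x are {22, 23}, {22, 23, 24}; each meets A ∖ {22}, so x IS a limit point.
  x = 23: open {23} ∋ x has {23} ∩ (A ∖ {23}) = ∅, so x is NOT a limit point.
  x = 24: opens ∋ x are {23, 24}, {22, 23, 24}; each meets A ∖ {24}, so x IS a limit point.
Collecting: A' = {22, 24}.


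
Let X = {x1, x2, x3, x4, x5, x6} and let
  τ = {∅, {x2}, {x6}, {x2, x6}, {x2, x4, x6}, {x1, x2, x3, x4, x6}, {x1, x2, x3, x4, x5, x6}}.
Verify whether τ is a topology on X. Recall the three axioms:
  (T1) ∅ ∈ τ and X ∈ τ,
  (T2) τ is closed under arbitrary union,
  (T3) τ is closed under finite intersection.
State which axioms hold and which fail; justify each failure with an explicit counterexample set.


τ IS a topology on X.

Axiom (T1): ∅ ∈ τ? Yes; X ∈ τ? Yes.
Axiom (T2/T3): check pairwise unions and intersections of members of τ.
All pairwise intersections and unions checked — each lies in τ. Therefore τ satisfies (T1), (T2), (T3): it IS a topology on X.


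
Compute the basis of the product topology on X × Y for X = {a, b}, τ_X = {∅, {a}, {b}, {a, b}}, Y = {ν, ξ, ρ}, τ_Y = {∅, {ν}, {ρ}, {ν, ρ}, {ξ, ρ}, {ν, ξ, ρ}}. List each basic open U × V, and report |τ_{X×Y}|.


Basis B = {∅ × ∅, {a} × {ν}, {a} × {ρ}, {b} × {ν}, {b} × {ρ}, {a} × {ν, ρ}, {a, b} × {ν}, {a} × {ξ, ρ}, {a, b} × {ρ}, {b} × {ν, ρ}, {b} × {ξ, ρ}, {a} × {ν, ξ, ρ}, {b} × {ν, ξ, ρ}, {a, b} × {ν, ρ}, {a, b} × {ξ, ρ}, {a, b} × {ν, ξ, ρ}}; |τ_{X×Y}| = 36.

Enumerate products U × V with U ∈ τ_X, V ∈ τ_Y (deduplicated):
  ∅ × ∅ = {} (∅)
  {a} × {ν} = {(a,ν)}
  {a} × {ρ} = {(a,ρ)}
  {b} × {ν} = {(b,ν)}
  {b} × {ρ} = {(b,ρ)}
  {a} × {ν, ρ} = {(a,ν), (a,ρ)}
  {a, b} × {ν} = {(a,ν), (b,ν)}
  {a} × {ξ, ρ} = {(a,ξ), (a,ρ)}
  {a, b} × {ρ} = {(a,ρ), (b,ρ)}
  {b} × {ν, ρ} = {(b,ν), (b,ρ)}
  {b} × {ξ, ρ} = {(b,ξ), (b,ρ)}
  {a} × {ν, ξ, ρ} = {(a,ν), (a,ξ), (a,ρ)}
  {b} × {ν, ξ, ρ} = {(b,ν), (b,ξ), (b,ρ)}
  {a, b} × {ν, ρ} = {(a,ν), (a,ρ), (b,ν), (b,ρ)}
  {a, b} × {ξ, ρ} = {(a,ξ), (a,ρ), (b,ξ), (b,ρ)}
  {a, b} × {ν, ξ, ρ} = {(a,ν), (a,ξ), (a,ρ), (b,ν), (b,ξ), (b,ρ)}
These 16 distinct sets form the basis B.
Close under arbitrary unions to get τ_{X×Y}; counting gives |τ_{X×Y}| = 36.


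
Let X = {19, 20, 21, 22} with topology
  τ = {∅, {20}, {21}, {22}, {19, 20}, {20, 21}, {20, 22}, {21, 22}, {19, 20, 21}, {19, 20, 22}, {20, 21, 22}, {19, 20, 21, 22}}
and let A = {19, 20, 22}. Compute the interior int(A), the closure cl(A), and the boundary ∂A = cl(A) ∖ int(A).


int(A) = {19, 20, 22}, cl(A) = {19, 20, 22}, ∂A = ∅.

Closed sets in (X, τ) are complements of opens:
  closed(X, τ) = {∅, {19}, {21}, {22}, {19, 20}, {19, 21}, {19, 22}, {21, 22}, {19, 20, 21}, {19, 20, 22}, {19, 21, 22}, {19, 20, 21, 22}}.
int(A) = ⋃ {U ∈ τ : U ⊆ A}. Opens contained in A: ∅, {20}, {22}, {19, 20}, {20, 22}, {19, 20, 22}.
Taking the union of these: int(A) = {19, 20, 22}.
cl(A) = ⋂ {C closed : A ⊆ C}. Closed sets containing A: {19, 20, 22}, {19, 20, 21, 22}.
Intersecting these: cl(A) = {19, 20, 22}.
∂A = cl(A) ∖ int(A) = {19, 20, 22} ∖ {19, 20, 22} = ∅.


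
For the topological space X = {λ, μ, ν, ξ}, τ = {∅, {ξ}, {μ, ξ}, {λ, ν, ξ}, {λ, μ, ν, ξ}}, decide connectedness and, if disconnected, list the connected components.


(X, τ) is connected.

Find clopen sets (U ∈ τ with X ∖ U ∈ τ):
  U = ∅, X ∖ U = {λ, μ, ν, ξ} — both open, so U is clopen.
  U = {λ, μ, ν, ξ}, X ∖ U = ∅ — both open, so U is clopen.
Only trivial clopens (∅ and X) exist, so (X, τ) is connected.
Compute connected components by grouping points that agree on all clopens:
  component: {λ, μ, ν, ξ}


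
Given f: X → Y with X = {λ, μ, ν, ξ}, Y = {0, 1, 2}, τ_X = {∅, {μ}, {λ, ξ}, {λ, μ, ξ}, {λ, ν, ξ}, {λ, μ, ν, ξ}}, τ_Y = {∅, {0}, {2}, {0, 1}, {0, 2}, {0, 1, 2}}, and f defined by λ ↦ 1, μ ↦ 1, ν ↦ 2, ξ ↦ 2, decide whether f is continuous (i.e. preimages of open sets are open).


f is NOT continuous.

Compute f^{-1}(U) for each U ∈ τ_Y:
  U = ∅: f^{-1}(U) = ∅ ∈ τ_X ✓.
  U = {0}: f^{-1}(U) = ∅ ∈ τ_X ✓.
  U = {2}: f^{-1}(U) = {ν, ξ} ∉ τ_X ✗.
  U = {0, 1}: f^{-1}(U) = {λ, μ} ∉ τ_X ✗.
  U = {0, 2}: f^{-1}(U) = {ν, ξ} ∉ τ_X ✗.
  U = {0, 1, 2}: f^{-1}(U) = {λ, μ, ν, ξ} ∈ τ_X ✓.
Found U = {2} with f^{-1}(U) = {ν, ξ} not in τ_X. Therefore f is NOT continuous.


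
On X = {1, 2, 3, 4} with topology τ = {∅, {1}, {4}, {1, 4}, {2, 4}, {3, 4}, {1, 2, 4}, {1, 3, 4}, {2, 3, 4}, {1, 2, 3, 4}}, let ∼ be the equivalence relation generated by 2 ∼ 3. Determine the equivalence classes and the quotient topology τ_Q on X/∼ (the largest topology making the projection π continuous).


X/∼ = {[1], [2=3], [4]}; |τ_Q| = 6.

Equivalence classes: [1], [2=3], [4].
Quotient map π: X → X/∼ sends 1 ↦ [1], 2 ↦ [2=3], 3 ↦ [2=3], 4 ↦ [4].
For each subset V ⊆ X/∼, compute π^{-1}(V) ⊆ X and check whether π^{-1}(V) ∈ τ. V is open in τ_Q iff π^{-1}(V) ∈ τ.
  V = {}: π^{-1}(V) = ∅ ∈ τ ✓.
  V = {[1]}: π^{-1}(V) = {1} ∈ τ ✓.
  V = {[2=3]}: π^{-1}(V) = {2, 3} ∉ τ ✗.
  V = {[1], [2=3]}: π^{-1}(V) = {1, 2, 3} ∉ τ ✗.
  V = {[4]}: π^{-1}(V) = {4} ∈ τ ✓.
  V = {[1], [4]}: π^{-1}(V) = {1, 4} ∈ τ ✓.
  V = {[2=3], [4]}: π^{-1}(V) = {2, 3, 4} ∈ τ ✓.
  V = {[1], [2=3], [4]}: π^{-1}(V) = {1, 2, 3, 4} ∈ τ ✓.
Open sets in the quotient: τ_Q = {{}, {[1]}, {[4]}, {[1], [4]}, {[2=3], [4]}, {[1], [2=3], [4]}} (6 elements).


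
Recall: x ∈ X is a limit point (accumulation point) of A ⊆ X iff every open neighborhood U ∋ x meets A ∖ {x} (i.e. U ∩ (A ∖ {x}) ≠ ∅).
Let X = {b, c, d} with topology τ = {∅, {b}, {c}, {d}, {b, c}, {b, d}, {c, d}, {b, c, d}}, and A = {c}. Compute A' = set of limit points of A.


A' = ∅

For each x ∈ X, list the open sets U ∈ τ with x ∈ U, then check whether U ∩ (A ∖ {x}) ≠ ∅ for every such U.
  x = b: open {b} ∋ x has {b} ∩ (A ∖ {b}) = ∅, so x is NOT a limit point.
  x = c: open {c} ∋ x has {c} ∩ (A ∖ {c}) = ∅, so x is NOT a limit point.
  x = d: open {d} ∋ x has {d} ∩ (A ∖ {d}) = ∅, so x is NOT a limit point.
Collecting: A' = ∅.


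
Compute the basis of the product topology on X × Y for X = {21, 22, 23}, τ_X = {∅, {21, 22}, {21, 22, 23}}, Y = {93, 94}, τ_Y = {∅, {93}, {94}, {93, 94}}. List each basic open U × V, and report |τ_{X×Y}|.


Basis B = {∅ × ∅, {21, 22} × {93}, {21, 22} × {94}, {21, 22, 23} × {93}, {21, 22, 23} × {94}, {21, 22} × {93, 94}, {21, 22, 23} × {93, 94}}; |τ_{X×Y}| = 9.

Enumerate products U × V with U ∈ τ_X, V ∈ τ_Y (deduplicated):
  ∅ × ∅ = {} (∅)
  {21, 22} × {93} = {(21,93), (22,93)}
  {21, 22} × {94} = {(21,94), (22,94)}
  {21, 22, 23} × {93} = {(21,93), (22,93), (23,93)}
  {21, 22, 23} × {94} = {(21,94), (22,94), (23,94)}
  {21, 22} × {93, 94} = {(21,93), (21,94), (22,93), (22,94)}
  {21, 22, 23} × {93, 94} = {(21,93), (21,94), (22,93), (22,94), (23,93), (23,94)}
These 7 distinct sets form the basis B.
Close under arbitrary unions to get τ_{X×Y}; counting gives |τ_{X×Y}| = 9.


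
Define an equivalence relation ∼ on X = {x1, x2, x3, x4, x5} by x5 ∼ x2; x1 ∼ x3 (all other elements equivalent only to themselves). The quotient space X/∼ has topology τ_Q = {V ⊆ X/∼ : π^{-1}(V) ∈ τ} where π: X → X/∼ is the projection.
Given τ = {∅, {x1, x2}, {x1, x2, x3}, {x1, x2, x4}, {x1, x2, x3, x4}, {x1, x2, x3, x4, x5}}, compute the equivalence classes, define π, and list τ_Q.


X/∼ = {[x1=x3], [x2=x5], [x4]}; |τ_Q| = 2.

Equivalence classes: [x1=x3], [x2=x5], [x4].
Quotient map π: X → X/∼ sends x1 ↦ [x1=x3], x2 ↦ [x2=x5], x3 ↦ [x1=x3], x4 ↦ [x4], x5 ↦ [x2=x5].
For each subset V ⊆ X/∼, compute π^{-1}(V) ⊆ X and check whether π^{-1}(V) ∈ τ. V is open in τ_Q iff π^{-1}(V) ∈ τ.
  V = {}: π^{-1}(V) = ∅ ∈ τ ✓.
  V = {[x1=x3]}: π^{-1}(V) = {x1, x3} ∉ τ ✗.
  V = {[x2=x5]}: π^{-1}(V) = {x2, x5} ∉ τ ✗.
  V = {[x1=x3], [x2=x5]}: π^{-1}(V) = {x1, x2, x3, x5} ∉ τ ✗.
  V = {[x4]}: π^{-1}(V) = {x4} ∉ τ ✗.
  V = {[x1=x3], [x4]}: π^{-1}(V) = {x1, x3, x4} ∉ τ ✗.
  V = {[x2=x5], [x4]}: π^{-1}(V) = {x2, x4, x5} ∉ τ ✗.
  V = {[x1=x3], [x2=x5], [x4]}: π^{-1}(V) = {x1, x2, x3, x4, x5} ∈ τ ✓.
Open sets in the quotient: τ_Q = {{}, {[x1=x3], [x2=x5], [x4]}} (2 elements).


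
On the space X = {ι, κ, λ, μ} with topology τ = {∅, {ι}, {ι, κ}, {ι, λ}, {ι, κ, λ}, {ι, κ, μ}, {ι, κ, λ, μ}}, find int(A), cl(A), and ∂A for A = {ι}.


int(A) = {ι}, cl(A) = {ι, κ, λ, μ}, ∂A = {κ, λ, μ}.

Closed sets in (X, τ) are complements of opens:
  closed(X, τ) = {∅, {λ}, {μ}, {κ, μ}, {λ, μ}, {κ, λ, μ}, {ι, κ, λ, μ}}.
int(A) = ⋃ {U ∈ τ : U ⊆ A}. Opens contained in A: ∅, {ι}.
Taking the union of these: int(A) = {ι}.
cl(A) = ⋂ {C closed : A ⊆ C}. Closed sets containing A: {ι, κ, λ, μ}.
Intersecting these: cl(A) = {ι, κ, λ, μ}.
∂A = cl(A) ∖ int(A) = {ι, κ, λ, μ} ∖ {ι} = {κ, λ, μ}.


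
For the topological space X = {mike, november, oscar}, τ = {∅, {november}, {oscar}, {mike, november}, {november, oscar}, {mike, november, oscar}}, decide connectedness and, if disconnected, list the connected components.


(X, τ) is disconnected; components = [{oscar}, {mike, november}].

Find clopen sets (U ∈ τ with X ∖ U ∈ τ):
  U = ∅, X ∖ U = {mike, november, oscar} — both open, so U is clopen.
  U = {oscar}, X ∖ U = {mike, november} — both open, so U is clopen.
  U = {mike, november}, X ∖ U = {oscar} — both open, so U is clopen.
  U = {mike, november, oscar}, X ∖ U = ∅ — both open, so U is clopen.
Nontrivial clopen(s) exist: e.g. {mike, november}. So (X, τ) is disconnected.
Compute connected components by grouping points that agree on all clopens:
  component: {oscar}
  component: {mike, november}


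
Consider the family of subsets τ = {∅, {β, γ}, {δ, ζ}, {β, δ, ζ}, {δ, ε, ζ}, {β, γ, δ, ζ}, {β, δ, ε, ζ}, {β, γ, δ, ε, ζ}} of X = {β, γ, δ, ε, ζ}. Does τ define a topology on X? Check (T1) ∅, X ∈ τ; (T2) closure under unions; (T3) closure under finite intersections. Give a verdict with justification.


τ is NOT a topology on X.

Axiom (T1): ∅ ∈ τ? Yes; X ∈ τ? Yes.
Axiom (T2/T3): check pairwise unions and intersections of members of τ.
Counterexample for (T3): {β, γ} ∩ {β, δ, ζ} = {β} ∉ τ. Therefore τ is NOT a topology.


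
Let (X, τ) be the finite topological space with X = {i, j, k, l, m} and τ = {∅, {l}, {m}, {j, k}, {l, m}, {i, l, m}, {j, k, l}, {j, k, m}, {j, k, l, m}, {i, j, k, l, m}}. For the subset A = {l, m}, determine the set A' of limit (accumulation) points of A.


A' = {i}

For each x ∈ X, list the open sets U ∈ τ with x ∈ U, then check whether U ∩ (A ∖ {x}) ≠ ∅ for every such U.
  x = i: opens ∋ x are {i, l, m}, {i, j, k, l, m}; each meets A ∖ {i}, so x IS a limit point.
  x = j: open {j, k} ∋ x has {j, k} ∩ (A ∖ {j}) = ∅, so x is NOT a limit point.
  x = k: open {j, k} ∋ x has {j, k} ∩ (A ∖ {k}) = ∅, so x is NOT a limit point.
  x = l: open {l} ∋ x has {l} ∩ (A ∖ {l}) = ∅, so x is NOT a limit point.
  x = m: open {m} ∋ x has {m} ∩ (A ∖ {m}) = ∅, so x is NOT a limit point.
Collecting: A' = {i}.


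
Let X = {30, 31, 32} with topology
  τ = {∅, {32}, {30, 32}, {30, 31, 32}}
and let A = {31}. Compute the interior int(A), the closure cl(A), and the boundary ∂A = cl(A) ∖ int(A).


int(A) = ∅, cl(A) = {31}, ∂A = {31}.

Closed sets in (X, τ) are complements of opens:
  closed(X, τ) = {∅, {31}, {30, 31}, {30, 31, 32}}.
int(A) = ⋃ {U ∈ τ : U ⊆ A}. Opens contained in A: ∅.
Taking the union of these: int(A) = ∅.
cl(A) = ⋂ {C closed : A ⊆ C}. Closed sets containing A: {31}, {30, 31}, {30, 31, 32}.
Intersecting these: cl(A) = {31}.
∂A = cl(A) ∖ int(A) = {31} ∖ ∅ = {31}.


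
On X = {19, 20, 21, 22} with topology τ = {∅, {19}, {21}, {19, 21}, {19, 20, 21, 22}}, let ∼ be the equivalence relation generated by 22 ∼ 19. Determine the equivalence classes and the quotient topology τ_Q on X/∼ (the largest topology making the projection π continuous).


X/∼ = {[19=22], [20], [21]}; |τ_Q| = 3.

Equivalence classes: [19=22], [20], [21].
Quotient map π: X → X/∼ sends 19 ↦ [19=22], 20 ↦ [20], 21 ↦ [21], 22 ↦ [19=22].
For each subset V ⊆ X/∼, compute π^{-1}(V) ⊆ X and check whether π^{-1}(V) ∈ τ. V is open in τ_Q iff π^{-1}(V) ∈ τ.
  V = {}: π^{-1}(V) = ∅ ∈ τ ✓.
  V = {[19=22]}: π^{-1}(V) = {19, 22} ∉ τ ✗.
  V = {[20]}: π^{-1}(V) = {20} ∉ τ ✗.
  V = {[19=22], [20]}: π^{-1}(V) = {19, 20, 22} ∉ τ ✗.
  V = {[21]}: π^{-1}(V) = {21} ∈ τ ✓.
  V = {[19=22], [21]}: π^{-1}(V) = {19, 21, 22} ∉ τ ✗.
  V = {[20], [21]}: π^{-1}(V) = {20, 21} ∉ τ ✗.
  V = {[19=22], [20], [21]}: π^{-1}(V) = {19, 20, 21, 22} ∈ τ ✓.
Open sets in the quotient: τ_Q = {{}, {[21]}, {[19=22], [20], [21]}} (3 elements).


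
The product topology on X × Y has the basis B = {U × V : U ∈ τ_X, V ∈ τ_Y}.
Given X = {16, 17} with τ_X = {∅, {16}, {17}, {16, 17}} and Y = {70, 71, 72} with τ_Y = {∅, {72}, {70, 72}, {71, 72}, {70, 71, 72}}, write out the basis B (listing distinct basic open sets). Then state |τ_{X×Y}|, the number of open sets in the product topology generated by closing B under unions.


Basis B = {∅ × ∅, {16} × {72}, {17} × {72}, {16} × {70, 72}, {16} × {71, 72}, {16, 17} × {72}, {17} × {70, 72}, {17} × {71, 72}, {16} × {70, 71, 72}, {17} × {70, 71, 72}, {16, 17} × {70, 72}, {16, 17} × {71, 72}, {16, 17} × {70, 71, 72}}; |τ_{X×Y}| = 25.

Enumerate products U × V with U ∈ τ_X, V ∈ τ_Y (deduplicated):
  ∅ × ∅ = {} (∅)
  {16} × {72} = {(16,72)}
  {17} × {72} = {(17,72)}
  {16} × {70, 72} = {(16,70), (16,72)}
  {16} × {71, 72} = {(16,71), (16,72)}
  {16, 17} × {72} = {(16,72), (17,72)}
  {17} × {70, 72} = {(17,70), (17,72)}
  {17} × {71, 72} = {(17,71), (17,72)}
  {16} × {70, 71, 72} = {(16,70), (16,71), (16,72)}
  {17} × {70, 71, 72} = {(17,70), (17,71), (17,72)}
  {16, 17} × {70, 72} = {(16,70), (16,72), (17,70), (17,72)}
  {16, 17} × {71, 72} = {(16,71), (16,72), (17,71), (17,72)}
  {16, 17} × {70, 71, 72} = {(16,70), (16,71), (16,72), (17,70), (17,71), (17,72)}
These 13 distinct sets form the basis B.
Close under arbitrary unions to get τ_{X×Y}; counting gives |τ_{X×Y}| = 25.


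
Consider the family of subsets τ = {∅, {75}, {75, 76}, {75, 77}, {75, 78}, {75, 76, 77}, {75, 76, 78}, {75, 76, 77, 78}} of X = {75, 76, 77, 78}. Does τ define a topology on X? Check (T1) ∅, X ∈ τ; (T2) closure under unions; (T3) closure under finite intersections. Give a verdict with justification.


τ is NOT a topology on X.

Axiom (T1): ∅ ∈ τ? Yes; X ∈ τ? Yes.
Axiom (T2/T3): check pairwise unions and intersections of members of τ.
Counterexample for (T2): {75, 77} ∪ {75, 78} = {75, 77, 78} ∉ τ. Therefore τ is NOT a topology.


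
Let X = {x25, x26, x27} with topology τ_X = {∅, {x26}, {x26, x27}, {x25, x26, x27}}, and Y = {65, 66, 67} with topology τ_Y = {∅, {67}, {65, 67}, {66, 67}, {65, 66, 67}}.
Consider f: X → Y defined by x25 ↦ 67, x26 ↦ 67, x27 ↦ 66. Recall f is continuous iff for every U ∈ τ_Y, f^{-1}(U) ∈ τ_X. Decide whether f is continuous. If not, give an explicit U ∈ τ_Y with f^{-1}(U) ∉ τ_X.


f is NOT continuous.

Compute f^{-1}(U) for each U ∈ τ_Y:
  U = ∅: f^{-1}(U) = ∅ ∈ τ_X ✓.
  U = {67}: f^{-1}(U) = {x25, x26} ∉ τ_X ✗.
  U = {65, 67}: f^{-1}(U) = {x25, x26} ∉ τ_X ✗.
  U = {66, 67}: f^{-1}(U) = {x25, x26, x27} ∈ τ_X ✓.
  U = {65, 66, 67}: f^{-1}(U) = {x25, x26, x27} ∈ τ_X ✓.
Found U = {67} with f^{-1}(U) = {x25, x26} not in τ_X. Therefore f is NOT continuous.


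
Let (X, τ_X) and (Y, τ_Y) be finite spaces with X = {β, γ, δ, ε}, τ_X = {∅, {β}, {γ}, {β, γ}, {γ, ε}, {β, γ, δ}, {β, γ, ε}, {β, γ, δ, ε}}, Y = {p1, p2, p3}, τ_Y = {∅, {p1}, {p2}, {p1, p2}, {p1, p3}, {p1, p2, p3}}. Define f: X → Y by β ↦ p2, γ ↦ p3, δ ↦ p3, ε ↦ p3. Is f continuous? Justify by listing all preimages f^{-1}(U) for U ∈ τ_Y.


f is NOT continuous.

Compute f^{-1}(U) for each U ∈ τ_Y:
  U = ∅: f^{-1}(U) = ∅ ∈ τ_X ✓.
  U = {p1}: f^{-1}(U) = ∅ ∈ τ_X ✓.
  U = {p2}: f^{-1}(U) = {β} ∈ τ_X ✓.
  U = {p1, p2}: f^{-1}(U) = {β} ∈ τ_X ✓.
  U = {p1, p3}: f^{-1}(U) = {γ, δ, ε} ∉ τ_X ✗.
  U = {p1, p2, p3}: f^{-1}(U) = {β, γ, δ, ε} ∈ τ_X ✓.
Found U = {p1, p3} with f^{-1}(U) = {γ, δ, ε} not in τ_X. Therefore f is NOT continuous.


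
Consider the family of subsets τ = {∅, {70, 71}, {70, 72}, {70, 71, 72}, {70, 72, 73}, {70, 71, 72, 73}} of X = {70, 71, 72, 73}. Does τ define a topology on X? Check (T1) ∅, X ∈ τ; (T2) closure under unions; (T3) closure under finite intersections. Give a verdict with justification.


τ is NOT a topology on X.

Axiom (T1): ∅ ∈ τ? Yes; X ∈ τ? Yes.
Axiom (T2/T3): check pairwise unions and intersections of members of τ.
Counterexample for (T3): {70, 71} ∩ {70, 72} = {70} ∉ τ. Therefore τ is NOT a topology.


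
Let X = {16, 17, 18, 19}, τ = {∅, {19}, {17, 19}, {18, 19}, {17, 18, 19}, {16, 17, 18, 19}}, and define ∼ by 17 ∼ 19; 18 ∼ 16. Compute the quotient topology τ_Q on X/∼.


X/∼ = {[16=18], [17=19]}; |τ_Q| = 3.

Equivalence classes: [16=18], [17=19].
Quotient map π: X → X/∼ sends 16 ↦ [16=18], 17 ↦ [17=19], 18 ↦ [16=18], 19 ↦ [17=19].
For each subset V ⊆ X/∼, compute π^{-1}(V) ⊆ X and check whether π^{-1}(V) ∈ τ. V is open in τ_Q iff π^{-1}(V) ∈ τ.
  V = {}: π^{-1}(V) = ∅ ∈ τ ✓.
  V = {[16=18]}: π^{-1}(V) = {16, 18} ∉ τ ✗.
  V = {[17=19]}: π^{-1}(V) = {17, 19} ∈ τ ✓.
  V = {[16=18], [17=19]}: π^{-1}(V) = {16, 17, 18, 19} ∈ τ ✓.
Open sets in the quotient: τ_Q = {{}, {[17=19]}, {[16=18], [17=19]}} (3 elements).


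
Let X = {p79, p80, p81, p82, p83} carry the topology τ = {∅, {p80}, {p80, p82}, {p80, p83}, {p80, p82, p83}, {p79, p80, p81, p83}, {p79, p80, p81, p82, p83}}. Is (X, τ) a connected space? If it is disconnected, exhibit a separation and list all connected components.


(X, τ) is connected.

Find clopen sets (U ∈ τ with X ∖ U ∈ τ):
  U = ∅, X ∖ U = {p79, p80, p81, p82, p83} — both open, so U is clopen.
  U = {p79, p80, p81, p82, p83}, X ∖ U = ∅ — both open, so U is clopen.
Only trivial clopens (∅ and X) exist, so (X, τ) is connected.
Compute connected components by grouping points that agree on all clopens:
  component: {p79, p80, p81, p82, p83}


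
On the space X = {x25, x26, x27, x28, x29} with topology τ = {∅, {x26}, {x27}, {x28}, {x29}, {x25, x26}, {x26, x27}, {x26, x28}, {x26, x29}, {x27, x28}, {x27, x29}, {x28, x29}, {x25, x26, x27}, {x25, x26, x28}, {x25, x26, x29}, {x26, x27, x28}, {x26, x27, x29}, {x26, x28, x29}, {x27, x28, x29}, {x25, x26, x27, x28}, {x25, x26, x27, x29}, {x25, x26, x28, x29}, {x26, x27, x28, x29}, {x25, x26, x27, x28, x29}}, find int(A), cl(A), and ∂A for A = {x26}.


int(A) = {x26}, cl(A) = {x25, x26}, ∂A = {x25}.

Closed sets in (X, τ) are complements of opens:
  closed(X, τ) = {∅, {x25}, {x27}, {x28}, {x29}, {x25, x26}, {x25, x27}, {x25, x28}, {x25, x29}, {x27, x28}, {x27, x29}, {x28, x29}, {x25, x26, x27}, {x25, x26, x28}, {x25, x26, x29}, {x25, x27, x28}, {x25, x27, x29}, {x25, x28, x29}, {x27, x28, x29}, {x25, x26, x27, x28}, {x25, x26, x27, x29}, {x25, x26, x28, x29}, {x25, x27, x28, x29}, {x25, x26, x27, x28, x29}}.
int(A) = ⋃ {U ∈ τ : U ⊆ A}. Opens contained in A: ∅, {x26}.
Taking the union of these: int(A) = {x26}.
cl(A) = ⋂ {C closed : A ⊆ C}. Closed sets containing A: {x25, x26}, {x25, x26, x27}, {x25, x26, x28}, {x25, x26, x29}, {x25, x26, x27, x28}, {x25, x26, x27, x29}, {x25, x26, x28, x29}, {x25, x26, x27, x28, x29}.
Intersecting these: cl(A) = {x25, x26}.
∂A = cl(A) ∖ int(A) = {x25, x26} ∖ {x26} = {x25}.


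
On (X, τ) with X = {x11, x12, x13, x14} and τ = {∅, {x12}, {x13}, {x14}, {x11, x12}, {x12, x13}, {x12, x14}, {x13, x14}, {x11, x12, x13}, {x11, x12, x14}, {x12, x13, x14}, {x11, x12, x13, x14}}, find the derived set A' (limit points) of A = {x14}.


A' = ∅

For each x ∈ X, list the open sets U ∈ τ with x ∈ U, then check whether U ∩ (A ∖ {x}) ≠ ∅ for every such U.
  x = x11: open {x11, x12} ∋ x has {x11, x12} ∩ (A ∖ {x11}) = ∅, so x is NOT a limit point.
  x = x12: open {x12} ∋ x has {x12} ∩ (A ∖ {x12}) = ∅, so x is NOT a limit point.
  x = x13: open {x13} ∋ x has {x13} ∩ (A ∖ {x13}) = ∅, so x is NOT a limit point.
  x = x14: open {x14} ∋ x has {x14} ∩ (A ∖ {x14}) = ∅, so x is NOT a limit point.
Collecting: A' = ∅.


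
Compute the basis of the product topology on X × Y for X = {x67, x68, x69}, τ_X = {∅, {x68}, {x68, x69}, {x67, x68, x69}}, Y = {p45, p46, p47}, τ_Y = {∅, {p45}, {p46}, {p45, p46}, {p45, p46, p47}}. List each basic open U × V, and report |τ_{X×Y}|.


Basis B = {∅ × ∅, {x68} × {p45}, {x68} × {p46}, {x68} × {p45, p46}, {x68, x69} × {p45}, {x68, x69} × {p46}, {x67, x68, x69} × {p45}, {x67, x68, x69} × {p46}, {x68} × {p45, p46, p47}, {x68, x69} × {p45, p46}, {x67, x68, x69} × {p45, p46}, {x68, x69} × {p45, p46, p47}, {x67, x68, x69} × {p45, p46, p47}}; |τ_{X×Y}| = 30.

Enumerate products U × V with U ∈ τ_X, V ∈ τ_Y (deduplicated):
  ∅ × ∅ = {} (∅)
  {x68} × {p45} = {(x68,p45)}
  {x68} × {p46} = {(x68,p46)}
  {x68} × {p45, p46} = {(x68,p45), (x68,p46)}
  {x68, x69} × {p45} = {(x68,p45), (x69,p45)}
  {x68, x69} × {p46} = {(x68,p46), (x69,p46)}
  {x67, x68, x69} × {p45} = {(x67,p45), (x68,p45), (x69,p45)}
  {x67, x68, x69} × {p46} = {(x67,p46), (x68,p46), (x69,p46)}
  {x68} × {p45, p46, p47} = {(x68,p45), (x68,p46), (x68,p47)}
  {x68, x69} × {p45, p46} = {(x68,p45), (x68,p46), (x69,p45), (x69,p46)}
  {x67, x68, x69} × {p45, p46} = {(x67,p45), (x67,p46), (x68,p45), (x68,p46), (x69,p45), (x69,p46)}
  {x68, x69} × {p45, p46, p47} = {(x68,p45), (x68,p46), (x68,p47), (x69,p45), (x69,p46), (x69,p47)}
  {x67, x68, x69} × {p45, p46, p47} = {(x67,p45), (x67,p46), (x67,p47), (x68,p45), (x68,p46), (x68,p47), (x69,p45), (x69,p46), (x69,p47)}
These 13 distinct sets form the basis B.
Close under arbitrary unions to get τ_{X×Y}; counting gives |τ_{X×Y}| = 30.


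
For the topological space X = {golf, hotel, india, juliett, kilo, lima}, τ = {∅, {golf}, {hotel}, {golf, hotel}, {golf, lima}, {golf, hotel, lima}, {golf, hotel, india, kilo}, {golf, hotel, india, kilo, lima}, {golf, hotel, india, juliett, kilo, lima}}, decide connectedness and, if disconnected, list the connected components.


(X, τ) is connected.

Find clopen sets (U ∈ τ with X ∖ U ∈ τ):
  U = ∅, X ∖ U = {golf, hotel, india, juliett, kilo, lima} — both open, so U is clopen.
  U = {golf, hotel, india, juliett, kilo, lima}, X ∖ U = ∅ — both open, so U is clopen.
Only trivial clopens (∅ and X) exist, so (X, τ) is connected.
Compute connected components by grouping points that agree on all clopens:
  component: {golf, hotel, india, juliett, kilo, lima}


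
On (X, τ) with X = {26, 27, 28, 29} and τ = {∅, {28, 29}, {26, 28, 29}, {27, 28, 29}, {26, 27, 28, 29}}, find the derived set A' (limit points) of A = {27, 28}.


A' = {26, 27, 29}

For each x ∈ X, list the open sets U ∈ τ with x ∈ U, then check whether U ∩ (A ∖ {x}) ≠ ∅ for every such U.
  x = 26: opens ∋ x are {26, 28, 29}, {26, 27, 28, 29}; each meets A ∖ {26}, so x IS a limit point.
  x = 27: opens ∋ x are {27, 28, 29}, {26, 27, 28, 29}; each meets A ∖ {27}, so x IS a limit point.
  x = 28: open {28, 29} ∋ x has {28, 29} ∩ (A ∖ {28}) = ∅, so x is NOT a limit point.
  x = 29: opens ∋ x are {28, 29}, {26, 28, 29}, {27, 28, 29}, {26, 27, 28, 29}; each meets A ∖ {29}, so x IS a limit point.
Collecting: A' = {26, 27, 29}.


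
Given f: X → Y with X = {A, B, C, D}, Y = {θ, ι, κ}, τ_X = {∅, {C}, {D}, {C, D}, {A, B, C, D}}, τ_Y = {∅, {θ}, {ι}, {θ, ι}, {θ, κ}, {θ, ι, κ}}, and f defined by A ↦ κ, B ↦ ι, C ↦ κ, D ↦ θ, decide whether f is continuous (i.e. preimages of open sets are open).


f is NOT continuous.

Compute f^{-1}(U) for each U ∈ τ_Y:
  U = ∅: f^{-1}(U) = ∅ ∈ τ_X ✓.
  U = {θ}: f^{-1}(U) = {D} ∈ τ_X ✓.
  U = {ι}: f^{-1}(U) = {B} ∉ τ_X ✗.
  U = {θ, ι}: f^{-1}(U) = {B, D} ∉ τ_X ✗.
  U = {θ, κ}: f^{-1}(U) = {A, C, D} ∉ τ_X ✗.
  U = {θ, ι, κ}: f^{-1}(U) = {A, B, C, D} ∈ τ_X ✓.
Found U = {ι} with f^{-1}(U) = {B} not in τ_X. Therefore f is NOT continuous.


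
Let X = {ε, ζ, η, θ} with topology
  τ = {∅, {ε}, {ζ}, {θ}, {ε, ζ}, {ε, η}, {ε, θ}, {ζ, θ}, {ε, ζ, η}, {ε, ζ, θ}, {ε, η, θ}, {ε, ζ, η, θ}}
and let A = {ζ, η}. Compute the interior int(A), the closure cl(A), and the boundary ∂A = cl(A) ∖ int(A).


int(A) = {ζ}, cl(A) = {ζ, η}, ∂A = {η}.

Closed sets in (X, τ) are complements of opens:
  closed(X, τ) = {∅, {ζ}, {η}, {θ}, {ε, η}, {ζ, η}, {ζ, θ}, {η, θ}, {ε, ζ, η}, {ε, η, θ}, {ζ, η, θ}, {ε, ζ, η, θ}}.
int(A) = ⋃ {U ∈ τ : U ⊆ A}. Opens contained in A: ∅, {ζ}.
Taking the union of these: int(A) = {ζ}.
cl(A) = ⋂ {C closed : A ⊆ C}. Closed sets containing A: {ζ, η}, {ε, ζ, η}, {ζ, η, θ}, {ε, ζ, η, θ}.
Intersecting these: cl(A) = {ζ, η}.
∂A = cl(A) ∖ int(A) = {ζ, η} ∖ {ζ} = {η}.


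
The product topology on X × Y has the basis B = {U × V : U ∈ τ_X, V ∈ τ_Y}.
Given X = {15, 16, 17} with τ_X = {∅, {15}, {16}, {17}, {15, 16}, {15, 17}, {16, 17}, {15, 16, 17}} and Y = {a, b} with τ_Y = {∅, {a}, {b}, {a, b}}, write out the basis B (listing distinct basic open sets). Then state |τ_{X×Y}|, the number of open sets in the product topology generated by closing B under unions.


Basis B = {∅ × ∅, {15} × {a}, {15} × {b}, {16} × {a}, {16} × {b}, {17} × {a}, {17} × {b}, {15} × {a, b}, {15, 16} × {a}, {15, 17} × {a}, {15, 16} × {b}, {15, 17} × {b}, {16} × {a, b}, {16, 17} × {a}, {16, 17} × {b}, {17} × {a, b}, {15, 16, 17} × {a}, {15, 16, 17} × {b}, {15, 16} × {a, b}, {15, 17} × {a, b}, {16, 17} × {a, b}, {15, 16, 17} × {a, b}}; |τ_{X×Y}| = 64.

Enumerate products U × V with U ∈ τ_X, V ∈ τ_Y (deduplicated):
  ∅ × ∅ = {} (∅)
  {15} × {a} = {(15,a)}
  {15} × {b} = {(15,b)}
  {16} × {a} = {(16,a)}
  {16} × {b} = {(16,b)}
  {17} × {a} = {(17,a)}
  {17} × {b} = {(17,b)}
  {15} × {a, b} = {(15,a), (15,b)}
  {15, 16} × {a} = {(15,a), (16,a)}
  {15, 17} × {a} = {(15,a), (17,a)}
  {15, 16} × {b} = {(15,b), (16,b)}
  {15, 17} × {b} = {(15,b), (17,b)}
  {16} × {a, b} = {(16,a), (16,b)}
  {16, 17} × {a} = {(16,a), (17,a)}
  {16, 17} × {b} = {(16,b), (17,b)}
  {17} × {a, b} = {(17,a), (17,b)}
  {15, 16, 17} × {a} = {(15,a), (16,a), (17,a)}
  {15, 16, 17} × {b} = {(15,b), (16,b), (17,b)}
  {15, 16} × {a, b} = {(15,a), (15,b), (16,a), (16,b)}
  {15, 17} × {a, b} = {(15,a), (15,b), (17,a), (17,b)}
  {16, 17} × {a, b} = {(16,a), (16,b), (17,a), (17,b)}
  {15, 16, 17} × {a, b} = {(15,a), (15,b), (16,a), (16,b), (17,a), (17,b)}
These 22 distinct sets form the basis B.
Close under arbitrary unions to get τ_{X×Y}; counting gives |τ_{X×Y}| = 64.


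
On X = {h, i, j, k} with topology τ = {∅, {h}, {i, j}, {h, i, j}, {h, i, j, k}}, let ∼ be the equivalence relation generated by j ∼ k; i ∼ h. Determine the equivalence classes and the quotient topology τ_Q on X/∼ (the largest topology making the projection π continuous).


X/∼ = {[h=i], [j=k]}; |τ_Q| = 2.

Equivalence classes: [h=i], [j=k].
Quotient map π: X → X/∼ sends h ↦ [h=i], i ↦ [h=i], j ↦ [j=k], k ↦ [j=k].
For each subset V ⊆ X/∼, compute π^{-1}(V) ⊆ X and check whether π^{-1}(V) ∈ τ. V is open in τ_Q iff π^{-1}(V) ∈ τ.
  V = {}: π^{-1}(V) = ∅ ∈ τ ✓.
  V = {[h=i]}: π^{-1}(V) = {h, i} ∉ τ ✗.
  V = {[j=k]}: π^{-1}(V) = {j, k} ∉ τ ✗.
  V = {[h=i], [j=k]}: π^{-1}(V) = {h, i, j, k} ∈ τ ✓.
Open sets in the quotient: τ_Q = {{}, {[h=i], [j=k]}} (2 elements).


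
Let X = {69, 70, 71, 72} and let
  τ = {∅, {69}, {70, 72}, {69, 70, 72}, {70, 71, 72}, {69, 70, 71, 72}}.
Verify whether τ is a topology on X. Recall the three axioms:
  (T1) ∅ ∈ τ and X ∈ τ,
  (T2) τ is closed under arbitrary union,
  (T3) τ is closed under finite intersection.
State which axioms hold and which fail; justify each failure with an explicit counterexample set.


τ IS a topology on X.

Axiom (T1): ∅ ∈ τ? Yes; X ∈ τ? Yes.
Axiom (T2/T3): check pairwise unions and intersections of members of τ.
All pairwise intersections and unions checked — each lies in τ. Therefore τ satisfies (T1), (T2), (T3): it IS a topology on X.


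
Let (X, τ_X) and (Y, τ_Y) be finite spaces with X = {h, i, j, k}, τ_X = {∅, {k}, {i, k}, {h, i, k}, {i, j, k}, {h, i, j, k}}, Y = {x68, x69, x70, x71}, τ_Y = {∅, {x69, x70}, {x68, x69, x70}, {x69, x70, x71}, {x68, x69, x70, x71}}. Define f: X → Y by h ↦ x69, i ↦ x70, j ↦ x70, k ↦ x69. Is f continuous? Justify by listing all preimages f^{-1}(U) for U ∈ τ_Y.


f IS continuous.

Compute f^{-1}(U) for each U ∈ τ_Y:
  U = ∅: f^{-1}(U) = ∅ ∈ τ_X ✓.
  U = {x69, x70}: f^{-1}(U) = {h, i, j, k} ∈ τ_X ✓.
  U = {x68, x69, x70}: f^{-1}(U) = {h, i, j, k} ∈ τ_X ✓.
  U = {x69, x70, x71}: f^{-1}(U) = {h, i, j, k} ∈ τ_X ✓.
  U = {x68, x69, x70, x71}: f^{-1}(U) = {h, i, j, k} ∈ τ_X ✓.
Every preimage lies in τ_X, so f IS continuous.


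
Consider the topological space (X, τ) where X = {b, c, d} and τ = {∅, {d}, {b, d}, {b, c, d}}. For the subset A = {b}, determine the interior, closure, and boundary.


int(A) = ∅, cl(A) = {b, c}, ∂A = {b, c}.

Closed sets in (X, τ) are complements of opens:
  closed(X, τ) = {∅, {c}, {b, c}, {b, c, d}}.
int(A) = ⋃ {U ∈ τ : U ⊆ A}. Opens contained in A: ∅.
Taking the union of these: int(A) = ∅.
cl(A) = ⋂ {C closed : A ⊆ C}. Closed sets containing A: {b, c}, {b, c, d}.
Intersecting these: cl(A) = {b, c}.
∂A = cl(A) ∖ int(A) = {b, c} ∖ ∅ = {b, c}.


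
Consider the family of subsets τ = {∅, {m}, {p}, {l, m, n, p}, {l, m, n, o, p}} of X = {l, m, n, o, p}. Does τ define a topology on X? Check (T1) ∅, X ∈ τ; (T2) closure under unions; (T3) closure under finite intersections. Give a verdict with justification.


τ is NOT a topology on X.

Axiom (T1): ∅ ∈ τ? Yes; X ∈ τ? Yes.
Axiom (T2/T3): check pairwise unions and intersections of members of τ.
Counterexample for (T2): {m} ∪ {p} = {m, p} ∉ τ. Therefore τ is NOT a topology.


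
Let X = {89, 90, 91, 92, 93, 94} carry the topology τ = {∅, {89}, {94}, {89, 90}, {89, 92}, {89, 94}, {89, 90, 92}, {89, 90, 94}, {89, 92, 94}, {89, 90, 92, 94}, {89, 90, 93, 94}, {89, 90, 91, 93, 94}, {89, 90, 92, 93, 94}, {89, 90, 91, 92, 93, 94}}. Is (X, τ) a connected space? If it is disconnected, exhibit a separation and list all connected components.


(X, τ) is connected.

Find clopen sets (U ∈ τ with X ∖ U ∈ τ):
  U = ∅, X ∖ U = {89, 90, 91, 92, 93, 94} — both open, so U is clopen.
  U = {89, 90, 91, 92, 93, 94}, X ∖ U = ∅ — both open, so U is clopen.
Only trivial clopens (∅ and X) exist, so (X, τ) is connected.
Compute connected components by grouping points that agree on all clopens:
  component: {89, 90, 91, 92, 93, 94}


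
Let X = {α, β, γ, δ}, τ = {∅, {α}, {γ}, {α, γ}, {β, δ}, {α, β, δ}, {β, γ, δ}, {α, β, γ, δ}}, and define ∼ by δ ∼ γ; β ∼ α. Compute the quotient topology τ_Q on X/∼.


X/∼ = {[α=β], [γ=δ]}; |τ_Q| = 2.

Equivalence classes: [α=β], [γ=δ].
Quotient map π: X → X/∼ sends α ↦ [α=β], β ↦ [α=β], γ ↦ [γ=δ], δ ↦ [γ=δ].
For each subset V ⊆ X/∼, compute π^{-1}(V) ⊆ X and check whether π^{-1}(V) ∈ τ. V is open in τ_Q iff π^{-1}(V) ∈ τ.
  V = {}: π^{-1}(V) = ∅ ∈ τ ✓.
  V = {[α=β]}: π^{-1}(V) = {α, β} ∉ τ ✗.
  V = {[γ=δ]}: π^{-1}(V) = {γ, δ} ∉ τ ✗.
  V = {[α=β], [γ=δ]}: π^{-1}(V) = {α, β, γ, δ} ∈ τ ✓.
Open sets in the quotient: τ_Q = {{}, {[α=β], [γ=δ]}} (2 elements).


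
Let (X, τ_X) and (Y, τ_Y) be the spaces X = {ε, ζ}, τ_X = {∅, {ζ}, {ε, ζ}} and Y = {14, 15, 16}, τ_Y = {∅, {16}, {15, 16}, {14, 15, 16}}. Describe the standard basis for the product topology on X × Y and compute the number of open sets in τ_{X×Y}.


Basis B = {∅ × ∅, {ζ} × {16}, {ε, ζ} × {16}, {ζ} × {15, 16}, {ζ} × {14, 15, 16}, {ε, ζ} × {15, 16}, {ε, ζ} × {14, 15, 16}}; |τ_{X×Y}| = 10.

Enumerate products U × V with U ∈ τ_X, V ∈ τ_Y (deduplicated):
  ∅ × ∅ = {} (∅)
  {ζ} × {16} = {(ζ,16)}
  {ε, ζ} × {16} = {(ε,16), (ζ,16)}
  {ζ} × {15, 16} = {(ζ,15), (ζ,16)}
  {ζ} × {14, 15, 16} = {(ζ,14), (ζ,15), (ζ,16)}
  {ε, ζ} × {15, 16} = {(ε,15), (ε,16), (ζ,15), (ζ,16)}
  {ε, ζ} × {14, 15, 16} = {(ε,14), (ε,15), (ε,16), (ζ,14), (ζ,15), (ζ,16)}
These 7 distinct sets form the basis B.
Close under arbitrary unions to get τ_{X×Y}; counting gives |τ_{X×Y}| = 10.


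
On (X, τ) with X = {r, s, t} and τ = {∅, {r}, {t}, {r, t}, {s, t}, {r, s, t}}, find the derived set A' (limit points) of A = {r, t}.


A' = {s}

For each x ∈ X, list the open sets U ∈ τ with x ∈ U, then check whether U ∩ (A ∖ {x}) ≠ ∅ for every such U.
  x = r: open {r} ∋ x has {r} ∩ (A ∖ {r}) = ∅, so x is NOT a limit point.
  x = s: opens ∋ x are {s, t}, {r, s, t}; each meets A ∖ {s}, so x IS a limit point.
  x = t: open {t} ∋ x has {t} ∩ (A ∖ {t}) = ∅, so x is NOT a limit point.
Collecting: A' = {s}.
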